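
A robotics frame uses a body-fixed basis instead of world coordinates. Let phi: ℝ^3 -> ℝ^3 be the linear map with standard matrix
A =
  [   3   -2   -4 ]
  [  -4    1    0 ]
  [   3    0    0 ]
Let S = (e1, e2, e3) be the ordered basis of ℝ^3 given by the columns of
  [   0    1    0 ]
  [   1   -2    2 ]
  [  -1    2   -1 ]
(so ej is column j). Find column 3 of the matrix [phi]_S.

[-2, 0, 2]

Compute phi(e3) = A e3 = [0, 2, 0] in standard coordinates.
Then write this in S-coordinates: solve for y in y_1 e1 + ... + y_3 e3 = [0, 2, 0].
This gives y = [-2, 0, 2], which is column 3 of [phi]_S.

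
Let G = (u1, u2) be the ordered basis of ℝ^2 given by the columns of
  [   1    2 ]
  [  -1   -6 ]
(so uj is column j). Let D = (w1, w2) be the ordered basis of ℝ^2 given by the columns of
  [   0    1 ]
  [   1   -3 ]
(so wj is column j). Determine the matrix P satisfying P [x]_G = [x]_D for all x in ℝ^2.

[[2, 0], [1, 2]]

Take x = uj: its G-coordinates are the j-th standard unit vector, so P e_j — column j of P — equals [uj]_D.
u1 = 2w1 + w2, giving column 1 = (2, 1); repeating for each j gives P = [[2, 0], [1, 2]].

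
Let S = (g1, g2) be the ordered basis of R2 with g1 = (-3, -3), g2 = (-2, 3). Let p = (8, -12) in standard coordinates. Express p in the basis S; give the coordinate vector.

We seek scalars with c_1 g1 + c_2 g2 = p; equivalently solve M c = p where the columns of M are g1, g2.
System: -3c_1 - 2c_2 = 8, -3c_1 + 3c_2 = -12; solving gives c_1 = 0, c_2 = -4.
Check: 0·g1 - 4g2 = (8, -12).

(0, -4)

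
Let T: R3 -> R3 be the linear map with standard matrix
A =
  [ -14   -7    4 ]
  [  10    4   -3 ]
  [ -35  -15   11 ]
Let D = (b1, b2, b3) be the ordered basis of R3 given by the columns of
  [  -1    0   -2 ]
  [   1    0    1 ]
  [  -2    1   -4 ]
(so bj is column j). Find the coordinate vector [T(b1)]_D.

[-1, 0, 1]

Column 1 of [T]_D is the D-coordinate vector of T(b1).
In standard coordinates T(b1) = A b1 = [-1, 0, -2].
Converting to D: [-1, 0, -2] = -b1 + 0·b2 + b3, so the coordinate vector is [-1, 0, 1].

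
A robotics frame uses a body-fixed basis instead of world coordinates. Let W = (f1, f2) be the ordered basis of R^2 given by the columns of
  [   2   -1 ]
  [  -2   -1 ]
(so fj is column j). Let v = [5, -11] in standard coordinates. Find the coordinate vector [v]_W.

We seek scalars with c_1 f1 + c_2 f2 = v; equivalently solve M c = v where the columns of M are f1, f2.
System: 2c_1 - c_2 = 5, -2c_1 - c_2 = -11; solving gives c_1 = 4, c_2 = 3.
Check: 4f1 + 3f2 = [5, -11].

[4, 3]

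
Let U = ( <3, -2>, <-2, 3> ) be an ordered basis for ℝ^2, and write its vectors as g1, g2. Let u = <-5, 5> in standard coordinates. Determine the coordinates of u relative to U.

<-1, 1>

Write u = c_1 g1 + c_2 g2 and solve for the c_i.
System: 3c_1 - 2c_2 = -5, -2c_1 + 3c_2 = 5; solving gives c_1 = -1, c_2 = 1.
Check: -g1 + g2 = <-5, 5>.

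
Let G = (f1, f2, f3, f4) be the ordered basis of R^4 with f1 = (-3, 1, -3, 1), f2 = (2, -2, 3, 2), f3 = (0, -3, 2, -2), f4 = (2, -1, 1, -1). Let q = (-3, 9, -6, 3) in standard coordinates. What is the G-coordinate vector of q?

(-1, -1, -2, -2)

Write q = c_1 f1 + ... + c_4 f4 and solve for the c_i.
Row-reducing the augmented matrix [M | q] gives c = (-1, -1, -2, -2).
Check: -f1 - f2 - 2f3 - 2f4 = (-3, 9, -6, 3).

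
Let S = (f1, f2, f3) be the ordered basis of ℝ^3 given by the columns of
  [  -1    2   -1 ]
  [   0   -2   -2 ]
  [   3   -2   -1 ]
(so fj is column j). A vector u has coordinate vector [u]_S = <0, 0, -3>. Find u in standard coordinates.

<3, 6, 3>

The coordinates say u = 0·f1 + 0·f2 - 3f3; adding the scaled basis vectors gives <3, 6, 3>.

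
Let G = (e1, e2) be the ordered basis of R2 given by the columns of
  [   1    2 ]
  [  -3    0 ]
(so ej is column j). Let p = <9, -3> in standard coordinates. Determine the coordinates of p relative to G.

Write p = c_1 e1 + c_2 e2 and solve for the c_i.
System: c_1 + 2c_2 = 9, -3c_1 + 0c_2 = -3; solving gives c_1 = 1, c_2 = 4.
Check: e1 + 4e2 = <9, -3>.

<1, 4>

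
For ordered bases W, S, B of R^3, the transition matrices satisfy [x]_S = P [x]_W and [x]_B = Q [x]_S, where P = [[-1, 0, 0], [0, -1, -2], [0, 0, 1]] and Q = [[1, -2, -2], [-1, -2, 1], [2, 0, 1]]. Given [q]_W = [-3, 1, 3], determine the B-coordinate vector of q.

Apply P to get S-coordinates [3, -7, 3], then Q to get B-coordinates.
The result is [q]_B = [11, 14, 9].

[11, 14, 9]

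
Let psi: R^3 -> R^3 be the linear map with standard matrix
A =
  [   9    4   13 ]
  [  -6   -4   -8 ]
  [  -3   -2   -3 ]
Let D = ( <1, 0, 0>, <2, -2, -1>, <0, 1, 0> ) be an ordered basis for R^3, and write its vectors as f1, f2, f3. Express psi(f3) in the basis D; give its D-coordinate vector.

Compute psi(f3) = A f3 = <4, -4, -2> in standard coordinates.
Then write this in D-coordinates: solve for y in y_1 f1 + ... + y_3 f3 = <4, -4, -2>.
This gives y = <0, 2, 0>, which is column 3 of [psi]_D.

<0, 2, 0>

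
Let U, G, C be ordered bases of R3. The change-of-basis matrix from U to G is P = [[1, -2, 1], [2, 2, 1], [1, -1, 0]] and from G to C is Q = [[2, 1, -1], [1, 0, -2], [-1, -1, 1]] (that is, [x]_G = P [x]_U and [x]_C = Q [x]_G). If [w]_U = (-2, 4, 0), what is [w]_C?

(-10, 2, 0)

Apply P to get G-coordinates (-10, 4, -6), then Q to get C-coordinates.
The result is [w]_C = (-10, 2, 0).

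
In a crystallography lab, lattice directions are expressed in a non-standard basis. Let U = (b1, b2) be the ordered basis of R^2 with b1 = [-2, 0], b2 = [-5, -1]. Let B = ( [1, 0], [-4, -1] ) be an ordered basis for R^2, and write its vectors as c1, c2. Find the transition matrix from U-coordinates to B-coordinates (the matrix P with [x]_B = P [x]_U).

[[-2, -1], [0, 1]]

Take x = bj: its U-coordinates are the j-th standard unit vector, so P e_j — column j of P — equals [bj]_B.
b1 = -2c1 + 0·c2, giving column 1 = [-2, 0]; repeating for each j gives P = [[-2, -1], [0, 1]].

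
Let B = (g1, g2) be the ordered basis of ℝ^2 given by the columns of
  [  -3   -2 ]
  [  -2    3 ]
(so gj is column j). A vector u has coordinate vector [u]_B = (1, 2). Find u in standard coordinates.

(-7, 4)

The coordinates say u = g1 + 2g2; adding the scaled basis vectors gives (-7, 4).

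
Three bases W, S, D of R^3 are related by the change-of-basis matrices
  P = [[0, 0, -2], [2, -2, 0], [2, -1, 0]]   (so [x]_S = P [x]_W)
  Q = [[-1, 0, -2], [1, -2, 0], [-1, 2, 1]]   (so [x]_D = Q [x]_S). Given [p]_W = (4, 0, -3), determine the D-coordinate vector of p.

(-22, -10, 18)

Composing the changes, [p]_D = Q P [p]_W.
Q P = [[-4, 2, 2], [-4, 4, -2], [6, -5, 2]]; applying this to (4, 0, -3) gives (-22, -10, 18).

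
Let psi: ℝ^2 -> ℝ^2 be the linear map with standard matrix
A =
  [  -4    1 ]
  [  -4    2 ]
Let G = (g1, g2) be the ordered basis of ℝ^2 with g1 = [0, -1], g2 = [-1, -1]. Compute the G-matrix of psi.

With P the matrix whose columns are g1, g2, [psi]_G = P^(-1) A P.
Column by column: psi(g1) = A g1 = [-1, -2]; its G-coordinates [1, 1] give column 1.
Continuing for each basis vector yields [psi]_G = [[1, 1], [1, -3]].

[[1, 1], [1, -3]]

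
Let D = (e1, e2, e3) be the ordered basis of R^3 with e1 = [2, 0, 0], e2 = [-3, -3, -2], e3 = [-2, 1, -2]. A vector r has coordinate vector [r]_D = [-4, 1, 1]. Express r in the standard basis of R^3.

The coordinates say r = -4e1 + e2 + e3; adding the scaled basis vectors gives [-13, -2, -4].

[-13, -2, -4]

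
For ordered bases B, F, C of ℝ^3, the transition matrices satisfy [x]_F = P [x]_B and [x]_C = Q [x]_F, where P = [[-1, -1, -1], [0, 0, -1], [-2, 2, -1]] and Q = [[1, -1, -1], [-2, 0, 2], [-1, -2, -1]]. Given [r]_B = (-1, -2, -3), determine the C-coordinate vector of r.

(2, -10, -13)

Apply P to get F-coordinates (6, 3, 1), then Q to get C-coordinates.
The result is [r]_C = (2, -10, -13).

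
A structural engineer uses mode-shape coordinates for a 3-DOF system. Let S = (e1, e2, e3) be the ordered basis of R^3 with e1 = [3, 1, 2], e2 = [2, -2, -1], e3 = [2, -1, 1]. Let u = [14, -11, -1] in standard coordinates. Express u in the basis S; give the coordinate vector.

Write u = c_1 e1 + ... + c_3 e3 and solve for the c_i.
Gaussian elimination on [M | u] yields c = (0, 4, 3).
Check: 0·e1 + 4e2 + 3e3 = [14, -11, -1].

[0, 4, 3]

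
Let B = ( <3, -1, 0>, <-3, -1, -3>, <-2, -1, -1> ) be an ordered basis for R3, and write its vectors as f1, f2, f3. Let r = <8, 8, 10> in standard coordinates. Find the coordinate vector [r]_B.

<-2, -2, -4>

We seek scalars with c_1 f1 + ... + c_3 f3 = r; equivalently solve M c = r where the columns of M are f1, ..., f3.
Row-reducing the augmented matrix [M | r] gives c = (-2, -2, -4).
Check: -2f1 - 2f2 - 4f3 = <8, 8, 10>.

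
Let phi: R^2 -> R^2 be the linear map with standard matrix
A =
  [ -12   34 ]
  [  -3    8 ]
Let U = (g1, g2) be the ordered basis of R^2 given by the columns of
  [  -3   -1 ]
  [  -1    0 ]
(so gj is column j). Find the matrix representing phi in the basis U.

The j-th column of [phi]_U is [phi(gj)]_U.
phi(g1) = A g1 = [2, 1] = -g1 + g2, so column 1 is [-1, 1].
Repeating for g2 and assembling the columns gives [[-1, -3], [1, -3]].

[[-1, -3], [1, -3]]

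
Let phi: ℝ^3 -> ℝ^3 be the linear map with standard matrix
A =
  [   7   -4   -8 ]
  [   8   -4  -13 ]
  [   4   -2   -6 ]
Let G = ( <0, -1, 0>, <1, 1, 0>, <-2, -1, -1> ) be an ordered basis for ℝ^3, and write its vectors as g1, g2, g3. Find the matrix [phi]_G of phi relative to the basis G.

[[-2, -3, -3], [0, -1, -2], [-2, -2, 0]]

The j-th column of [phi]_G is [phi(gj)]_G.
phi(g1) = A g1 = <4, 4, 2> = -2g1 + 0·g2 - 2g3, so column 1 is <-2, 0, -2>.
Repeating for g2, g3 and assembling the columns gives [[-2, -3, -3], [0, -1, -2], [-2, -2, 0]].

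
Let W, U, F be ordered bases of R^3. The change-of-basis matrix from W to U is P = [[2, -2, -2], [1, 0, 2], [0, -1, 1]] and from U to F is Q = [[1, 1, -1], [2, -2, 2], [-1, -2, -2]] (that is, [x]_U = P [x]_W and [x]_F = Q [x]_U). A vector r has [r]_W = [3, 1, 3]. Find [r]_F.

Composing the changes, [r]_F = Q P [r]_W.
Q P = [[3, -1, -1], [2, -6, -6], [-4, 4, -4]]; applying this to [3, 1, 3] gives [5, -18, -20].

[5, -18, -20]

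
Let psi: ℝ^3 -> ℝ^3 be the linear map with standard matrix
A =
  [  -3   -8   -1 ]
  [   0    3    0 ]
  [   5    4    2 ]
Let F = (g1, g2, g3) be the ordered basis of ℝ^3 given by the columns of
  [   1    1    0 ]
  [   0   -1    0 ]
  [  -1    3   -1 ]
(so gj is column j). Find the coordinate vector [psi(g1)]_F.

<-2, 0, -1>

Compute psi(g1) = A g1 = <-2, 0, 3> in standard coordinates.
Then write this in F-coordinates: solve for y in y_1 g1 + ... + y_3 g3 = <-2, 0, 3>.
This gives y = <-2, 0, -1>, which is column 1 of [psi]_F.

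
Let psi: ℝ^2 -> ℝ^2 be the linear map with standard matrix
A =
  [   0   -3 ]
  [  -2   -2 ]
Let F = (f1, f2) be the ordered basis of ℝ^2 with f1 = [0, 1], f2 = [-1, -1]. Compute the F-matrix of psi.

[[1, 1], [3, -3]]

The j-th column of [psi]_F is [psi(fj)]_F.
psi(f1) = A f1 = [-3, -2] = f1 + 3f2, so column 1 is [1, 3].
Repeating for f2 and assembling the columns gives [[1, 1], [3, -3]].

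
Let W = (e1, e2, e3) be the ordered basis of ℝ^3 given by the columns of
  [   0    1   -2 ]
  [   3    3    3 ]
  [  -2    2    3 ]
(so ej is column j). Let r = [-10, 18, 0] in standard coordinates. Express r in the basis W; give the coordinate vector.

[r]_W is the unique c with M c = r, where M has columns e1, ..., e3.
Solving this 3x3 system gives c = (4, -2, 4).
Check: 4e1 - 2e2 + 4e3 = [-10, 18, 0].

[4, -2, 4]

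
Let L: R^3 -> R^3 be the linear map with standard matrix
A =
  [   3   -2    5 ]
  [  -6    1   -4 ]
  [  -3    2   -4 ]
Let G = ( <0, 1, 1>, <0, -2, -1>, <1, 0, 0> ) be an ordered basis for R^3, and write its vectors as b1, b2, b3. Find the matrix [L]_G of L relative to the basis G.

The j-th column of [L]_G is [L(bj)]_G.
L(b1) = A b1 = <3, -3, -2> = -b1 + b2 + 3b3, so column 1 is <-1, 1, 3>.
Repeating for b2, b3 and assembling the columns gives [[-1, -2, 0], [1, -2, 3], [3, -1, 3]].

[[-1, -2, 0], [1, -2, 3], [3, -1, 3]]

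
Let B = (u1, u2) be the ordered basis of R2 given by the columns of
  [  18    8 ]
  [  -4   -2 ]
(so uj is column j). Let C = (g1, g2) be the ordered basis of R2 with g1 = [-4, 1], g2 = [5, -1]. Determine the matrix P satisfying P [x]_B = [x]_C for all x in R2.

Let M have columns uj and N have columns gj. Then for every x, N [x]_C = x = M [x]_B, so P = N^(-1) M.
Since det N = -1, N^(-1) has integer entries; multiplying gives P = [[-2, -2], [2, 0]].

[[-2, -2], [2, 0]]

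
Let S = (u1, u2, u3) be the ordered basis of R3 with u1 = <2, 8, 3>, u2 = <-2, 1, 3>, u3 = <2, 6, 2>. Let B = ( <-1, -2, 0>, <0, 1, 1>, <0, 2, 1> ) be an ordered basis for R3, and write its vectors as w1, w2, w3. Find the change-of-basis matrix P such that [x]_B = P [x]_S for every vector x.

[[-2, 2, -2], [2, 1, 2], [1, 2, 0]]

Let M have columns uj and N have columns wj. Then for every x, N [x]_B = x = M [x]_S, so P = N^(-1) M.
Since det N = 1, N^(-1) has integer entries; multiplying gives P = [[-2, 2, -2], [2, 1, 2], [1, 2, 0]].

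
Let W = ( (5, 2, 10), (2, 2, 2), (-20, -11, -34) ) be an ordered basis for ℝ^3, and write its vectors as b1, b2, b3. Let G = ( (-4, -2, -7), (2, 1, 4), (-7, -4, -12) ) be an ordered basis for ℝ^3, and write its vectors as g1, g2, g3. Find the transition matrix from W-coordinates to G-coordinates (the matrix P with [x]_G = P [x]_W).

[[-2, 2, 2], [2, -2, 1], [1, -2, 2]]

Column j of P is [bj]_G, since P maps W-coordinates to G-coordinates.
Expressing b1 in G: b1 = -2g1 + 2g2 + g3, so column 1 of P is (-2, 2, 1).
Doing the same for each bj gives P = [[-2, 2, 2], [2, -2, 1], [1, -2, 2]].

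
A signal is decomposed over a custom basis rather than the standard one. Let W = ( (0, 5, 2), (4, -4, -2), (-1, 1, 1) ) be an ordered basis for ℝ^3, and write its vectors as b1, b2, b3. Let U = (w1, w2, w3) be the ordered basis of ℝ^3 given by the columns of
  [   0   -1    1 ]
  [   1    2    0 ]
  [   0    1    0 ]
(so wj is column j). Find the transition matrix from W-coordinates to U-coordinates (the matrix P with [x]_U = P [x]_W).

Column j of P is [bj]_U, since P maps W-coordinates to U-coordinates.
Expressing b1 in U: b1 = w1 + 2w2 + 2w3, so column 1 of P is (1, 2, 2).
Doing the same for each bj gives P = [[1, 0, -1], [2, -2, 1], [2, 2, 0]].

[[1, 0, -1], [2, -2, 1], [2, 2, 0]]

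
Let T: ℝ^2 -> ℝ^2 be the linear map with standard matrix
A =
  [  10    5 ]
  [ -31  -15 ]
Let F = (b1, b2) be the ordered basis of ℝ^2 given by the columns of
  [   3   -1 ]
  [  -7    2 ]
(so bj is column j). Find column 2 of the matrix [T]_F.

Compute T(b2) = A b2 = [0, 1] in standard coordinates.
Then write this in F-coordinates: solve for y in y_1 b1 + y_2 b2 = [0, 1].
This gives y = [-1, -3], which is column 2 of [T]_F.

[-1, -3]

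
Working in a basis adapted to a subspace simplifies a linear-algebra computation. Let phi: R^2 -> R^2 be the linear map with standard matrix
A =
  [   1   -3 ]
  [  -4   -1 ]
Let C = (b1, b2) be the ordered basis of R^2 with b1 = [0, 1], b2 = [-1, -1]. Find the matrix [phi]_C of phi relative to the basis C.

Let P have columns b1, b2. Then [phi]_C = P^(-1) A P.
Here det P = 1, so P^(-1) is integer; computing A P first and then P^(-1)(A P) gives [[2, 3], [3, -2]].

[[2, 3], [3, -2]]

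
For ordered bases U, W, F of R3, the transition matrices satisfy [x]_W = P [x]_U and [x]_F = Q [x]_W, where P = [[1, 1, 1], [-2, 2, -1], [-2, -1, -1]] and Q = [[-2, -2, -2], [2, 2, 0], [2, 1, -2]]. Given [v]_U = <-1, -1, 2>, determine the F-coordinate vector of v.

<2, -4, -4>

Composing the changes, [v]_F = Q P [v]_U.
Q P = [[6, -4, 2], [-2, 6, 0], [4, 6, 3]]; applying this to <-1, -1, 2> gives <2, -4, -4>.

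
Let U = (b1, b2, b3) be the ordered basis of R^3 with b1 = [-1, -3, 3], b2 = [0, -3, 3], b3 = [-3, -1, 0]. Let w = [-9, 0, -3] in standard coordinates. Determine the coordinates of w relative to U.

[0, -1, 3]

Write w = c_1 b1 + ... + c_3 b3 and solve for the c_i.
Gaussian elimination on [M | w] yields c = (0, -1, 3).
Check: 0·b1 - b2 + 3b3 = [-9, 0, -3].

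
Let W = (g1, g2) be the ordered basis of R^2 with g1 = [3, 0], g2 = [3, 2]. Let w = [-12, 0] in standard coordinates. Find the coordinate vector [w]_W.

[-4, 0]

[w]_W is the unique c with M c = w, where M has columns g1, g2.
System: 3c_1 + 3c_2 = -12, 0c_1 + 2c_2 = 0; solving gives c_1 = -4, c_2 = 0.
Check: -4g1 + 0·g2 = [-12, 0].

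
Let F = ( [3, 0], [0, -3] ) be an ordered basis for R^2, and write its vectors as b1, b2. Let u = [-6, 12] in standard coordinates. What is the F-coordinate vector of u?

[-2, -4]

We seek scalars with c_1 b1 + c_2 b2 = u; equivalently solve M c = u where the columns of M are b1, b2.
System: 3c_1 + 0c_2 = -6, 0c_1 - 3c_2 = 12; solving gives c_1 = -2, c_2 = -4.
Check: -2b1 - 4b2 = [-6, 12].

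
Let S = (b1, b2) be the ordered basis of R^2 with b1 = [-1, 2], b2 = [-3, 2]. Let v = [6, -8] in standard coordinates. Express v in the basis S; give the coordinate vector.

[-3, -1]

Write v = c_1 b1 + c_2 b2 and solve for the c_i.
System: -c_1 - 3c_2 = 6, 2c_1 + 2c_2 = -8; solving gives c_1 = -3, c_2 = -1.
Check: -3b1 - b2 = [6, -8].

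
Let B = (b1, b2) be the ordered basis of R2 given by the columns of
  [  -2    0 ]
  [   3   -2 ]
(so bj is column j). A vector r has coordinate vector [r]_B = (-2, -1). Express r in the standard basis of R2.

(4, -4)

r = M [r]_B, where M has columns b1, b2.
Carrying out the matrix-vector product, r = (4, -4).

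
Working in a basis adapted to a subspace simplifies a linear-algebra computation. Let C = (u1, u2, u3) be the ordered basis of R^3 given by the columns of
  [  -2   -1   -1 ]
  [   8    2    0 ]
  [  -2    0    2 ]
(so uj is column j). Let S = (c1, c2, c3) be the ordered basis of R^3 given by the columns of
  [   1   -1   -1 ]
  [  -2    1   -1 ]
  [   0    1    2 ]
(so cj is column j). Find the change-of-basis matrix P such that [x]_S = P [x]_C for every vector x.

Let M have columns uj and N have columns cj. Then for every x, N [x]_S = x = M [x]_C, so P = N^(-1) M.
Since det N = 1, N^(-1) has integer entries; multiplying gives P = [[-2, -1, 1], [2, 0, 2], [-2, 0, 0]].

[[-2, -1, 1], [2, 0, 2], [-2, 0, 0]]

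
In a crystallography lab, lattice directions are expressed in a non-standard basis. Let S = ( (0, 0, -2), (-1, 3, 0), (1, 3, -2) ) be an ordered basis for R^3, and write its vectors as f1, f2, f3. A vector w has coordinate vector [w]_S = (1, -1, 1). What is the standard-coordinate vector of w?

The coordinates say w = f1 - f2 + f3; adding the scaled basis vectors gives (2, 0, -4).

(2, 0, -4)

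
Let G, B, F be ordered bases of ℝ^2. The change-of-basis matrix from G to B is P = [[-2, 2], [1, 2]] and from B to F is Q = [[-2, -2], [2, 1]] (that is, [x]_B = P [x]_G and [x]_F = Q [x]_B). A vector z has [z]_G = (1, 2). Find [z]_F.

Apply P to get B-coordinates (2, 5), then Q to get F-coordinates.
The result is [z]_F = (-14, 9).

(-14, 9)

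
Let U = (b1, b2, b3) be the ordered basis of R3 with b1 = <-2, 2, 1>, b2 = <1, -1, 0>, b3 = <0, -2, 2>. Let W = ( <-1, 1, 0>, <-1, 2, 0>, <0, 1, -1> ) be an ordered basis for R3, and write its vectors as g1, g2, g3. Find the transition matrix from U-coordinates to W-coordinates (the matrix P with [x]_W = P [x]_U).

[[1, -1, 0], [1, 0, 0], [-1, 0, -2]]

Let M have columns bj and N have columns gj. Then for every x, N [x]_W = x = M [x]_U, so P = N^(-1) M.
Since det N = 1, N^(-1) has integer entries; multiplying gives P = [[1, -1, 0], [1, 0, 0], [-1, 0, -2]].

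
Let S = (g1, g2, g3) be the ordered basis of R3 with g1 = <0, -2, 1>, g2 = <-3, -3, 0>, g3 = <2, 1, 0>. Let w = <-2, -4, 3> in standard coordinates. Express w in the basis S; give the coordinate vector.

<3, -2, -4>

We seek scalars with c_1 g1 + ... + c_3 g3 = w; equivalently solve M c = w where the columns of M are g1, ..., g3.
Row-reducing the augmented matrix [M | w] gives c = (3, -2, -4).
Check: 3g1 - 2g2 - 4g3 = <-2, -4, 3>.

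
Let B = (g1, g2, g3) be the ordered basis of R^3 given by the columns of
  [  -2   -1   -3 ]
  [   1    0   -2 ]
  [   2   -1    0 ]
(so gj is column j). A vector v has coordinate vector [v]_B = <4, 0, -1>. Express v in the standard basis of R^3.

The coordinates say v = 4g1 + 0·g2 - g3; adding the scaled basis vectors gives <-5, 6, 8>.

<-5, 6, 8>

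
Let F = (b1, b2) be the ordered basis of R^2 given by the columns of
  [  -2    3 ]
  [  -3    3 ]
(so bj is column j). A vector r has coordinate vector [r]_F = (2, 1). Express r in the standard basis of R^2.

By definition r = 2b1 + b2.
Summing componentwise gives (-1, -3).

(-1, -3)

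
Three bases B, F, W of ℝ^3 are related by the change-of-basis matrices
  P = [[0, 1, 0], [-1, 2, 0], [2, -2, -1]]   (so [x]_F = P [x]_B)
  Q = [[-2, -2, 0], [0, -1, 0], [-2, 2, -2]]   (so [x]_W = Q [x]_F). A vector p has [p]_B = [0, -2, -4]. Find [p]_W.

Composing the changes, [p]_W = Q P [p]_B.
Q P = [[2, -6, 0], [1, -2, 0], [-6, 6, 2]]; applying this to [0, -2, -4] gives [12, 4, -20].

[12, 4, -20]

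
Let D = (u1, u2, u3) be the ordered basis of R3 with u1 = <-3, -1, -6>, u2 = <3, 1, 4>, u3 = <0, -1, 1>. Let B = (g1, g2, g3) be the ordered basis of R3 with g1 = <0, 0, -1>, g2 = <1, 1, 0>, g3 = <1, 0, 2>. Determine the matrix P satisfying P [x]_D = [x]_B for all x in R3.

Take x = uj: its D-coordinates are the j-th standard unit vector, so P e_j — column j of P — equals [uj]_B.
u1 = 2g1 - g2 - 2g3, giving column 1 = <2, -1, -2>; repeating for each j gives P = [[2, 0, 1], [-1, 1, -1], [-2, 2, 1]].

[[2, 0, 1], [-1, 1, -1], [-2, 2, 1]]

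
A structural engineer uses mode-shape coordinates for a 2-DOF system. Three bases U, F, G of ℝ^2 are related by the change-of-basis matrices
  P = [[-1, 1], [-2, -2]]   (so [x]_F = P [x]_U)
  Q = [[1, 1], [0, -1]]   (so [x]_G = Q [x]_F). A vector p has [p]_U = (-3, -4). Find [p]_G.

Apply P to get F-coordinates (-1, 14), then Q to get G-coordinates.
The result is [p]_G = (13, -14).

(13, -14)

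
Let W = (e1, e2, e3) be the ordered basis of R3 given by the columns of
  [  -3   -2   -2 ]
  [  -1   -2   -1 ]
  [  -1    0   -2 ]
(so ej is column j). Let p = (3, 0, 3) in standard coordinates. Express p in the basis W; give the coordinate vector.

(-1, 1, -1)

We seek scalars with c_1 e1 + ... + c_3 e3 = p; equivalently solve M c = p where the columns of M are e1, ..., e3.
Row-reducing the augmented matrix [M | p] gives c = (-1, 1, -1).
Check: -e1 + e2 - e3 = (3, 0, 3).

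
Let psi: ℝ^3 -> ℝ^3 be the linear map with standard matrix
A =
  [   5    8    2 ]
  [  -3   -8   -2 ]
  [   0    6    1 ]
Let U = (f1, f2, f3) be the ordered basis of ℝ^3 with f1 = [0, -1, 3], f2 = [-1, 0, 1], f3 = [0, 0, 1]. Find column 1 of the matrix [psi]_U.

[-2, 2, 1]

Compute psi(f1) = A f1 = [-2, 2, -3] in standard coordinates.
Then write this in U-coordinates: solve for y in y_1 f1 + ... + y_3 f3 = [-2, 2, -3].
This gives y = [-2, 2, 1], which is column 1 of [psi]_U.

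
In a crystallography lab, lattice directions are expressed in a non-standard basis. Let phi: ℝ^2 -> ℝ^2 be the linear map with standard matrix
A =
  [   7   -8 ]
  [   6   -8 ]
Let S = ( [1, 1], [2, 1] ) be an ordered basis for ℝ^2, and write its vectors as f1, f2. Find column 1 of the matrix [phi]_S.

Compute phi(f1) = A f1 = [-1, -2] in standard coordinates.
Then write this in S-coordinates: solve for y in y_1 f1 + y_2 f2 = [-1, -2].
This gives y = [-3, 1], which is column 1 of [phi]_S.

[-3, 1]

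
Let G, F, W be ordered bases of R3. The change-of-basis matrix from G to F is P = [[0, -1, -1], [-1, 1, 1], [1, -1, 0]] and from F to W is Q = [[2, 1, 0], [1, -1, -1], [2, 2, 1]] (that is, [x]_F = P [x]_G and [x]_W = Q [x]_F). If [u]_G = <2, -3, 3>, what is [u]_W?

<-2, -3, 1>

Composing the changes, [u]_W = Q P [u]_G.
Q P = [[-1, -1, -1], [0, -1, -2], [-1, -1, 0]]; applying this to <2, -3, 3> gives <-2, -3, 1>.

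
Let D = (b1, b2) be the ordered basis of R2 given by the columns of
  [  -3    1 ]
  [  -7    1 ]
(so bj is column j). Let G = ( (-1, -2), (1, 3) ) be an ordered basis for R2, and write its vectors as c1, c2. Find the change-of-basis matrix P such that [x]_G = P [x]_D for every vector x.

[[2, -2], [-1, -1]]

Take x = bj: its D-coordinates are the j-th standard unit vector, so P e_j — column j of P — equals [bj]_G.
b1 = 2c1 - c2, giving column 1 = (2, -1); repeating for each j gives P = [[2, -2], [-1, -1]].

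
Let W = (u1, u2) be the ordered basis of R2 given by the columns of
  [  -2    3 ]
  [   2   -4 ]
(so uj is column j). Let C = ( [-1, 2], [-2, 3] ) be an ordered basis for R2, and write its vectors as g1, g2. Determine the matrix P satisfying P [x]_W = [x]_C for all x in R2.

Column j of P is [uj]_C, since P maps W-coordinates to C-coordinates.
Expressing u1 in C: u1 = -2g1 + 2g2, so column 1 of P is [-2, 2].
Doing the same for each uj gives P = [[-2, 1], [2, -2]].

[[-2, 1], [2, -2]]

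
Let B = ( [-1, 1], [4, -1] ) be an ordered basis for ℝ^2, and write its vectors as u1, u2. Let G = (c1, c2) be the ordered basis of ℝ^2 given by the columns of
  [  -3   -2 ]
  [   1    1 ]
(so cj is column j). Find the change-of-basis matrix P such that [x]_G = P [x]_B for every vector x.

Take x = uj: its B-coordinates are the j-th standard unit vector, so P e_j — column j of P — equals [uj]_G.
u1 = -c1 + 2c2, giving column 1 = [-1, 2]; repeating for each j gives P = [[-1, -2], [2, 1]].

[[-1, -2], [2, 1]]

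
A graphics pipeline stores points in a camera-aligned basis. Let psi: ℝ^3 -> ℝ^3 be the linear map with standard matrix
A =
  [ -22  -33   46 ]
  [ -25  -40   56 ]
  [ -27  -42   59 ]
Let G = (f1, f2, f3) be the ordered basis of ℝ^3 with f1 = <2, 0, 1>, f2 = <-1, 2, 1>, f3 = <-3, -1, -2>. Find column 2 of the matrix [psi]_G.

<3, 1, 1>

Compute psi(f2) = A f2 = <2, 1, 2> in standard coordinates.
Then write this in G-coordinates: solve for y in y_1 f1 + ... + y_3 f3 = <2, 1, 2>.
This gives y = <3, 1, 1>, which is column 2 of [psi]_G.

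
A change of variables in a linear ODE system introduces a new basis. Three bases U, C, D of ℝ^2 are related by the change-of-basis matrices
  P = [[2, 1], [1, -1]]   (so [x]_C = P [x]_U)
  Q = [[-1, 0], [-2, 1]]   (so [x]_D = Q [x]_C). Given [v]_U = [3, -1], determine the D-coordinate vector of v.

Composing the changes, [v]_D = Q P [v]_U.
Q P = [[-2, -1], [-3, -3]]; applying this to [3, -1] gives [-5, -6].

[-5, -6]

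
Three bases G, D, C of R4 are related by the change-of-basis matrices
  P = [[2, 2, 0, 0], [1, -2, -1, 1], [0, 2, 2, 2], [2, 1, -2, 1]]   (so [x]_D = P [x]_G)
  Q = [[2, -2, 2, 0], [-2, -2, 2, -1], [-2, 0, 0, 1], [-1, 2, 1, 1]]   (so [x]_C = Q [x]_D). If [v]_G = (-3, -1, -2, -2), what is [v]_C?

Apply P to get D-coordinates (-8, -1, -10, -5), then Q to get C-coordinates.
The result is [v]_C = (-34, 3, 11, -9).

(-34, 3, 11, -9)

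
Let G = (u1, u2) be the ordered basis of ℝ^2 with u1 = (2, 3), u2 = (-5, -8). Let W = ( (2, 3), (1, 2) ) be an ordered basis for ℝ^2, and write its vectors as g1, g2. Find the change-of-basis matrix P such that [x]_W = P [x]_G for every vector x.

[[1, -2], [0, -1]]

Column j of P is [uj]_W, since P maps G-coordinates to W-coordinates.
Expressing u1 in W: u1 = g1 + 0·g2, so column 1 of P is (1, 0).
Doing the same for each uj gives P = [[1, -2], [0, -1]].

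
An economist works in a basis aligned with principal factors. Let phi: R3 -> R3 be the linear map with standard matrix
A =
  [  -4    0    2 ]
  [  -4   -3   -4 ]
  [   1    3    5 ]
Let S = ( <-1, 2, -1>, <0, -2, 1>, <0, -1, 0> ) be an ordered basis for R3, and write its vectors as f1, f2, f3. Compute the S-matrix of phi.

[[-2, -2, 0], [-2, -3, -3], [-2, 0, 3]]

The j-th column of [phi]_S is [phi(fj)]_S.
phi(f1) = A f1 = <2, 2, 0> = -2f1 - 2f2 - 2f3, so column 1 is <-2, -2, -2>.
Repeating for f2, f3 and assembling the columns gives [[-2, -2, 0], [-2, -3, -3], [-2, 0, 3]].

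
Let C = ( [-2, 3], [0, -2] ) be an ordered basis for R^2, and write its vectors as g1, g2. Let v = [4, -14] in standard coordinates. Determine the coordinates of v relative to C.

We seek scalars with c_1 g1 + c_2 g2 = v; equivalently solve M c = v where the columns of M are g1, g2.
System: -2c_1 + 0c_2 = 4, 3c_1 - 2c_2 = -14; solving gives c_1 = -2, c_2 = 4.
Check: -2g1 + 4g2 = [4, -14].

[-2, 4]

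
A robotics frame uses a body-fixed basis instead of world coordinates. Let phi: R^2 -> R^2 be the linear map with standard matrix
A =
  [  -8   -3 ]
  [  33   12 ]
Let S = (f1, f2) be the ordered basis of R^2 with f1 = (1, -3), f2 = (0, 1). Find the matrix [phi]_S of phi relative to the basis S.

Let P have columns f1, f2. Then [phi]_S = P^(-1) A P.
Here det P = 1, so P^(-1) is integer; computing A P first and then P^(-1)(A P) gives [[1, -3], [0, 3]].

[[1, -3], [0, 3]]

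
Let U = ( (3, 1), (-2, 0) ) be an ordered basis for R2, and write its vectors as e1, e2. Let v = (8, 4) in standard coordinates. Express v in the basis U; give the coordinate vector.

Write v = c_1 e1 + c_2 e2 and solve for the c_i.
System: 3c_1 - 2c_2 = 8, c_1 + 0c_2 = 4; solving gives c_1 = 4, c_2 = 2.
Check: 4e1 + 2e2 = (8, 4).

(4, 2)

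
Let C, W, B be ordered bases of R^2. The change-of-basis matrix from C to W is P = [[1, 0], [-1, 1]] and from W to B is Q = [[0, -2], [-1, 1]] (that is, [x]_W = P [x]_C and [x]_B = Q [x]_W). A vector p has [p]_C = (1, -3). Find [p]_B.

(8, -5)

Composing the changes, [p]_B = Q P [p]_C.
Q P = [[2, -2], [-2, 1]]; applying this to (1, -3) gives (8, -5).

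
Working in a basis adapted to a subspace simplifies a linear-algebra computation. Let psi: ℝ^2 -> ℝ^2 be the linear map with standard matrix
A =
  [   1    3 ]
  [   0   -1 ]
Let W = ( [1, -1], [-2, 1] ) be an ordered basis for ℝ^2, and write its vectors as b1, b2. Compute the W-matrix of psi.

[[0, 1], [1, 0]]

The j-th column of [psi]_W is [psi(bj)]_W.
psi(b1) = A b1 = [-2, 1] = 0·b1 + b2, so column 1 is [0, 1].
Repeating for b2 and assembling the columns gives [[0, 1], [1, 0]].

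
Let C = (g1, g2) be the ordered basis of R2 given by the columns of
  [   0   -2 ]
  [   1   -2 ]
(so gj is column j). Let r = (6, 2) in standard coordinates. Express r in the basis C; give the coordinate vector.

We seek scalars with c_1 g1 + c_2 g2 = r; equivalently solve M c = r where the columns of M are g1, g2.
System: 0c_1 - 2c_2 = 6, c_1 - 2c_2 = 2; solving gives c_1 = -4, c_2 = -3.
Check: -4g1 - 3g2 = (6, 2).

(-4, -3)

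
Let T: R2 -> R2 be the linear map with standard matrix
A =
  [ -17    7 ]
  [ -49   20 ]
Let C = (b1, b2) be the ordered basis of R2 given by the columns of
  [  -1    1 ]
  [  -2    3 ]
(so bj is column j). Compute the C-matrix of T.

[[0, -1], [3, 3]]

The j-th column of [T]_C is [T(bj)]_C.
T(b1) = A b1 = [3, 9] = 0·b1 + 3b2, so column 1 is [0, 3].
Repeating for b2 and assembling the columns gives [[0, -1], [3, 3]].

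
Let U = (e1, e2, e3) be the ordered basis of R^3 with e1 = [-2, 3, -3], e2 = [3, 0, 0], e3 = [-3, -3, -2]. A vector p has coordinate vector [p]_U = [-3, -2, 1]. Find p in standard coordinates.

p = M [p]_U, where M has columns e1, ..., e3.
Carrying out the matrix-vector product, p = [-3, -12, 7].

[-3, -12, 7]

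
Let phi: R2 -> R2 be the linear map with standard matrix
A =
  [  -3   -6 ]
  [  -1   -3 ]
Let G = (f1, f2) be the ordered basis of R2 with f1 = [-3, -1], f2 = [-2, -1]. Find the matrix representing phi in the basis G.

[[-3, -2], [-3, -3]]

Let P have columns f1, f2. Then [phi]_G = P^(-1) A P.
Here det P = 1, so P^(-1) is integer; computing A P first and then P^(-1)(A P) gives [[-3, -2], [-3, -3]].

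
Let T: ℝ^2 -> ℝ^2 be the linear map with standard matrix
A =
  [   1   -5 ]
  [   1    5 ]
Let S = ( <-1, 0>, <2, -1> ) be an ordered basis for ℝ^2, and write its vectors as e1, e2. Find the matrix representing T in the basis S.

The j-th column of [T]_S is [T(ej)]_S.
T(e1) = A e1 = <-1, -1> = 3e1 + e2, so column 1 is <3, 1>.
Repeating for e2 and assembling the columns gives [[3, -1], [1, 3]].

[[3, -1], [1, 3]]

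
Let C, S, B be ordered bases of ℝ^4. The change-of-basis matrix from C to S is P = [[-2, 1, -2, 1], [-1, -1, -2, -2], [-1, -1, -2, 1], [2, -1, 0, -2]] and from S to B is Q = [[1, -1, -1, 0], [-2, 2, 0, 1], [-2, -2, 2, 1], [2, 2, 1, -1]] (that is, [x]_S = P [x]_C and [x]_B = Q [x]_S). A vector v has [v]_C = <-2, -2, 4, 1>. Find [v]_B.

<4, -6, 12, -21>

First [v]_S = P [v]_C = <-5, -6, -3, -4>.
Then [v]_B = Q [v]_S = <4, -6, 12, -21>.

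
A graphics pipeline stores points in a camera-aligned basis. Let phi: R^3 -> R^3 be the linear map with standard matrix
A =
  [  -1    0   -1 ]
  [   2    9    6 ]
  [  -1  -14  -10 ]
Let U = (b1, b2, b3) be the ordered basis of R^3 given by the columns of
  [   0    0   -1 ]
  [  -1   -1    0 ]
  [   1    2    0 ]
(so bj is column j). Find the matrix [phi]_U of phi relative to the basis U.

[[2, 0, 3], [1, -3, -1], [1, 2, -1]]

Let P have columns b1, ..., b3. Then [phi]_U = P^(-1) A P.
Here det P = 1, so P^(-1) is integer; computing A P first and then P^(-1)(A P) gives [[2, 0, 3], [1, -3, -1], [1, 2, -1]].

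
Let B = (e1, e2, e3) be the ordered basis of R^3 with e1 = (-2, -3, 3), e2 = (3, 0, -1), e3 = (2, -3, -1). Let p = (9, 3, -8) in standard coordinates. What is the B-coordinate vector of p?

Write p = c_1 e1 + ... + c_3 e3 and solve for the c_i.
Gaussian elimination on [M | p] yields c = (-2, 1, 1).
Check: -2e1 + e2 + e3 = (9, 3, -8).

(-2, 1, 1)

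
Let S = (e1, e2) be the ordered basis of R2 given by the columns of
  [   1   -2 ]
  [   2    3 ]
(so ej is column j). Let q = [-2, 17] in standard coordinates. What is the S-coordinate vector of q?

We seek scalars with c_1 e1 + c_2 e2 = q; equivalently solve M c = q where the columns of M are e1, e2.
System: c_1 - 2c_2 = -2, 2c_1 + 3c_2 = 17; solving gives c_1 = 4, c_2 = 3.
Check: 4e1 + 3e2 = [-2, 17].

[4, 3]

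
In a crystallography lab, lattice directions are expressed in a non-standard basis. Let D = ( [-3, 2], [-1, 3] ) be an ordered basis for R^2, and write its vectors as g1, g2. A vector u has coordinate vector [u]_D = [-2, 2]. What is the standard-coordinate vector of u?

[4, 2]

The coordinates say u = -2g1 + 2g2; adding the scaled basis vectors gives [4, 2].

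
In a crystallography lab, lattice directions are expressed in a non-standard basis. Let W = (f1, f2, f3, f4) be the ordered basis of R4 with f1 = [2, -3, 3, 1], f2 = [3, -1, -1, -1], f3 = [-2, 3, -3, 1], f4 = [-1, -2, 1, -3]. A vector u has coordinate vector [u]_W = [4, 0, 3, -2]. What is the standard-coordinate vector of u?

[4, 1, 1, 13]

By definition u = 4f1 + 0·f2 + 3f3 - 2f4.
Summing componentwise gives [4, 1, 1, 13].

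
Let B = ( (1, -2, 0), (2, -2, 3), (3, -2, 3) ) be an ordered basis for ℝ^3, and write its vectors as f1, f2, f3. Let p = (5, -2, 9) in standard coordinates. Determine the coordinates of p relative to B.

(-2, 2, 1)

We seek scalars with c_1 f1 + ... + c_3 f3 = p; equivalently solve M c = p where the columns of M are f1, ..., f3.
Row-reducing the augmented matrix [M | p] gives c = (-2, 2, 1).
Check: -2f1 + 2f2 + f3 = (5, -2, 9).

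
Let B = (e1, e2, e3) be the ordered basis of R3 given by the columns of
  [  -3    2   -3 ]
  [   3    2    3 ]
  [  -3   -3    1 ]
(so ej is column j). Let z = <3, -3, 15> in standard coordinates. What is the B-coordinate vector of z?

[z]_B is the unique c with M c = z, where M has columns e1, ..., e3.
Solving this 3x3 system gives c = (-4, 0, 3).
Check: -4e1 + 0·e2 + 3e3 = <3, -3, 15>.

<-4, 0, 3>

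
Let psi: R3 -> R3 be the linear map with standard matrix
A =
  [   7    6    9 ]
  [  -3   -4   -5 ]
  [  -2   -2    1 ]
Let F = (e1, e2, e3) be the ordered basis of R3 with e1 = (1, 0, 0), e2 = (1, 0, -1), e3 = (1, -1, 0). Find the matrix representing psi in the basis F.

[[2, -3, 2], [2, 3, 0], [3, -2, -1]]

Let P have columns e1, ..., e3. Then [psi]_F = P^(-1) A P.
Here det P = -1, so P^(-1) is integer; computing A P first and then P^(-1)(A P) gives [[2, -3, 2], [2, 3, 0], [3, -2, -1]].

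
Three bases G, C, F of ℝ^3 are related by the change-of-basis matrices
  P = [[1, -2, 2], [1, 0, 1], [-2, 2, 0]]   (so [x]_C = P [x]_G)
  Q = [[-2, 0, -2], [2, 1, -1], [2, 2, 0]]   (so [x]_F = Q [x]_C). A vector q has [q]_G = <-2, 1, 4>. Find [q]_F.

Composing the changes, [q]_F = Q P [q]_G.
Q P = [[2, 0, -4], [5, -6, 5], [4, -4, 6]]; applying this to <-2, 1, 4> gives <-20, 4, 12>.

<-20, 4, 12>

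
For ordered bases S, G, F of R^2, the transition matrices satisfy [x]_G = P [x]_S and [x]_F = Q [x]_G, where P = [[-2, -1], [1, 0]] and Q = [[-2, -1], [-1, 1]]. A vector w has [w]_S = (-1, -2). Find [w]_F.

Composing the changes, [w]_F = Q P [w]_S.
Q P = [[3, 2], [3, 1]]; applying this to (-1, -2) gives (-7, -5).

(-7, -5)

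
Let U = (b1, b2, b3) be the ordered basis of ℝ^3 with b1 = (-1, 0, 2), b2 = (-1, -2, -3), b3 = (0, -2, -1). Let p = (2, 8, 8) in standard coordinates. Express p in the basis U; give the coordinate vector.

(0, -2, -2)

Write p = c_1 b1 + ... + c_3 b3 and solve for the c_i.
Solving this 3x3 system gives c = (0, -2, -2).
Check: 0·b1 - 2b2 - 2b3 = (2, 8, 8).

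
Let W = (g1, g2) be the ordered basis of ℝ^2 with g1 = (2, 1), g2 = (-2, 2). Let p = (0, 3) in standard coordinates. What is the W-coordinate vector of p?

[p]_W is the unique c with M c = p, where M has columns g1, g2.
System: 2c_1 - 2c_2 = 0, c_1 + 2c_2 = 3; solving gives c_1 = 1, c_2 = 1.
Check: g1 + g2 = (0, 3).

(1, 1)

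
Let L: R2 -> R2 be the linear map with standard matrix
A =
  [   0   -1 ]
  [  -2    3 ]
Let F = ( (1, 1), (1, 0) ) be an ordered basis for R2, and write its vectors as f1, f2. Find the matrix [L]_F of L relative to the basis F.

[[1, -2], [-2, 2]]

With P the matrix whose columns are f1, f2, [L]_F = P^(-1) A P.
Column by column: L(f1) = A f1 = (-1, 1); its F-coordinates (1, -2) give column 1.
Continuing for each basis vector yields [L]_F = [[1, -2], [-2, 2]].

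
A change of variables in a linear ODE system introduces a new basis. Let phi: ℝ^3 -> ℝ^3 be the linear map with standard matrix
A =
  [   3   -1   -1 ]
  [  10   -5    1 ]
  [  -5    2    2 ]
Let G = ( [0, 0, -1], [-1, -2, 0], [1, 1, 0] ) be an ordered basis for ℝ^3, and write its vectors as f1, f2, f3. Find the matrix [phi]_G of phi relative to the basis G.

Let P have columns f1, ..., f3. Then [phi]_G = P^(-1) A P.
Here det P = -1, so P^(-1) is integer; computing A P first and then P^(-1)(A P) gives [[2, -1, 3], [2, -1, -3], [3, -2, -1]].

[[2, -1, 3], [2, -1, -3], [3, -2, -1]]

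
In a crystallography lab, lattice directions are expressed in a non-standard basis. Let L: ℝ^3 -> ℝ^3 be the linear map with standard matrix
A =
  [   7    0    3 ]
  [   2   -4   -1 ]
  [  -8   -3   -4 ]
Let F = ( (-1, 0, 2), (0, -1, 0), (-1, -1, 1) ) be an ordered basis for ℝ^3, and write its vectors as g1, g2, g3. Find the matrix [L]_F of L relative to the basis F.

[[-1, 3, 3], [2, -1, -2], [2, -3, 1]]

Let P have columns g1, ..., g3. Then [L]_F = P^(-1) A P.
Here det P = -1, so P^(-1) is integer; computing A P first and then P^(-1)(A P) gives [[-1, 3, 3], [2, -1, -2], [2, -3, 1]].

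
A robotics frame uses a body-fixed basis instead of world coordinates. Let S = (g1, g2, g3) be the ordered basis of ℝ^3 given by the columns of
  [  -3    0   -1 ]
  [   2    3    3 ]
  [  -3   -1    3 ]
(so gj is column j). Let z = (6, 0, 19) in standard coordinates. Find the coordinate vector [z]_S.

[z]_S is the unique c with M c = z, where M has columns g1, ..., g3.
Gaussian elimination on [M | z] yields c = (-3, -1, 3).
Check: -3g1 - g2 + 3g3 = (6, 0, 19).

(-3, -1, 3)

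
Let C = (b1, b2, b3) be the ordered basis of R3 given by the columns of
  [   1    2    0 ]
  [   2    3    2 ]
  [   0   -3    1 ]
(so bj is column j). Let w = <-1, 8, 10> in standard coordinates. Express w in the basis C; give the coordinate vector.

<3, -2, 4>

Write w = c_1 b1 + ... + c_3 b3 and solve for the c_i.
Gaussian elimination on [M | w] yields c = (3, -2, 4).
Check: 3b1 - 2b2 + 4b3 = <-1, 8, 10>.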